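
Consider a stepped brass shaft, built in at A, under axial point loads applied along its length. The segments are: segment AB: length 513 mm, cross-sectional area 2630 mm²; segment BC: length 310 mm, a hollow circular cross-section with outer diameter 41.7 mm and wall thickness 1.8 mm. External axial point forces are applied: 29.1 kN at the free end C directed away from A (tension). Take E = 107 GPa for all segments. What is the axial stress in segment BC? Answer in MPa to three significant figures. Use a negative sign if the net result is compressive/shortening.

Internal axial forces (sectioning from the free end, tension +): N_BC = 29.1 kN, N_AB = 29.1 kN.
A_BC = 225.6 mm².
σ_BC = N_BC/A_BC = 29100/225.6 = 129 MPa.

129 MPa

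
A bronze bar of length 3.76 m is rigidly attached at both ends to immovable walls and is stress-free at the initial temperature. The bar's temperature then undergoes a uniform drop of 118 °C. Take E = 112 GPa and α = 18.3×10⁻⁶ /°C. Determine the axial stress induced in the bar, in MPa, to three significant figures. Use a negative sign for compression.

Free thermal expansion αLΔT = 18.3e-6 · 3760 · -118 = -8.119 mm.
The walls impose strain ε = −(-8.119)/3760 = 2.1594e-03; σ = Eε = 112000 · 2.1594e-03 = 241.9 MPa.

242 MPa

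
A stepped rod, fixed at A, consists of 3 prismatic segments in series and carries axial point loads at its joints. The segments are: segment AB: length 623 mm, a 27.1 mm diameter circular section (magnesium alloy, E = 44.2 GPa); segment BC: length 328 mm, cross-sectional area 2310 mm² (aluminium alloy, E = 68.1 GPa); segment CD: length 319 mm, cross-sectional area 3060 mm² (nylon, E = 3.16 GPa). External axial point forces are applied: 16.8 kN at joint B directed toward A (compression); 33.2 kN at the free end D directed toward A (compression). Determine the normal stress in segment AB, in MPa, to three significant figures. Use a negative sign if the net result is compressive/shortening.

Internal axial forces (sectioning from the free end, tension +): N_CD = -33.2 kN, N_BC = -33.2 kN, N_AB = -50 kN.
A_AB = 576.8 mm².
σ_AB = N_AB/A_AB = -50000/576.8 = -86.68 MPa.

-86.7 MPa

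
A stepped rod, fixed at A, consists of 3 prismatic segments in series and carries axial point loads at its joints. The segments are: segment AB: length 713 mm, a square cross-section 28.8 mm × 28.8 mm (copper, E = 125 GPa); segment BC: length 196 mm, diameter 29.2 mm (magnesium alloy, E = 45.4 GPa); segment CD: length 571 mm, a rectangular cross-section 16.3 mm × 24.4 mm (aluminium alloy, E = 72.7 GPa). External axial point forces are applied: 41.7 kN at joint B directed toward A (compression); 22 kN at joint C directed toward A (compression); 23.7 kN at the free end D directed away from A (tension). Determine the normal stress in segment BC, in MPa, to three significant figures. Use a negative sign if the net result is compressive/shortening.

2.54 MPa

Internal axial forces (sectioning from the free end, tension +): N_CD = 23.7 kN, N_BC = 1.7 kN, N_AB = -40 kN.
A_BC = 669.7 mm².
σ_BC = N_BC/A_BC = 1700/669.7 = 2.539 MPa.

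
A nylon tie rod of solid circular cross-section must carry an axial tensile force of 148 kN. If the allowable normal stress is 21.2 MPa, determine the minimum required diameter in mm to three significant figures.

94.3 mm

Required area A ≥ P/σ_allow = 148000/21.2 = 6981 mm².
For a solid circular section, d ≥ √(4A/π) = 94.28 mm.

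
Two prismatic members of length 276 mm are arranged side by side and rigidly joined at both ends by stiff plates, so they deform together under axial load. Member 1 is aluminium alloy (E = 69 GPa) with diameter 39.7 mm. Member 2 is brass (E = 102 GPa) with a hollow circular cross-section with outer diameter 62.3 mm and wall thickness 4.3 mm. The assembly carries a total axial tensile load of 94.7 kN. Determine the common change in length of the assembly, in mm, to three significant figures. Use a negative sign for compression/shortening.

0.158 mm

A_1 = 1238 mm².
A_2 = 783.5 mm².
Equal strain + equilibrium ⇒ each member carries load in proportion to AE: A₁E₁ = 85410000 N, A₂E₂ = 79920000 N, ΣAE = 165300000 N.
δ = PL/ΣAE = 94700·276/165300000 = 0.1581 mm.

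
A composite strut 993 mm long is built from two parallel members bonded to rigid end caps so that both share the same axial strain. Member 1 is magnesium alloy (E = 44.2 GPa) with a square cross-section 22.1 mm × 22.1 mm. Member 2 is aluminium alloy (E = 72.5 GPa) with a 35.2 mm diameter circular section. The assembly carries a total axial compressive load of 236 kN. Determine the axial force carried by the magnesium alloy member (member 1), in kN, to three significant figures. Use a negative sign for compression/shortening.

-55.3 kN

A_1 = 488.4 mm².
A_2 = 973.1 mm².
Equal strain + equilibrium ⇒ each member carries load in proportion to AE: A₁E₁ = 21590000 N, A₂E₂ = 70550000 N, ΣAE = 92140000 N.
F₁ = P·A₁E₁/ΣAE = -236000·21590000/92140000 = -55290 N.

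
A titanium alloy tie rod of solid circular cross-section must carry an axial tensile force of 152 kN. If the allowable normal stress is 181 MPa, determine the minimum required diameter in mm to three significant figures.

32.7 mm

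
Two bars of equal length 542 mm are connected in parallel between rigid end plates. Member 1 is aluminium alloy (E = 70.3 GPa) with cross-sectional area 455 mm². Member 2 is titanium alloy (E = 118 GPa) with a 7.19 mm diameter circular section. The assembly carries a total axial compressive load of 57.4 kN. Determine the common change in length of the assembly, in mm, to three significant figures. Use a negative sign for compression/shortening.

A_2 = 40.6 mm².
Equal strain + equilibrium ⇒ each member carries load in proportion to AE: A₁E₁ = 31990000 N, A₂E₂ = 4791000 N, ΣAE = 36780000 N.
δ = PL/ΣAE = -57400·542/36780000 = -0.8459 mm.

-0.846 mm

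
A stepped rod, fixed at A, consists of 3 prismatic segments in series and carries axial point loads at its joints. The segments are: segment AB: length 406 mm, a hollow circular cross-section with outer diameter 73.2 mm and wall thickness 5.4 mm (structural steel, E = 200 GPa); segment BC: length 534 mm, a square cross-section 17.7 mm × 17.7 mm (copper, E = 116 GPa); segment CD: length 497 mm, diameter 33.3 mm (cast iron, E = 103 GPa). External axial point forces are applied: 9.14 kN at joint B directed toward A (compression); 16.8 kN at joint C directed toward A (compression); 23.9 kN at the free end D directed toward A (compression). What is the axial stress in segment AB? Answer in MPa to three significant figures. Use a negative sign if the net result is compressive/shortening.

-43.3 MPa

Internal axial forces (sectioning from the free end, tension +): N_CD = -23.9 kN, N_BC = -40.7 kN, N_AB = -49.84 kN.
A_AB = 1150 mm².
σ_AB = N_AB/A_AB = -49840/1150 = -43.33 MPa.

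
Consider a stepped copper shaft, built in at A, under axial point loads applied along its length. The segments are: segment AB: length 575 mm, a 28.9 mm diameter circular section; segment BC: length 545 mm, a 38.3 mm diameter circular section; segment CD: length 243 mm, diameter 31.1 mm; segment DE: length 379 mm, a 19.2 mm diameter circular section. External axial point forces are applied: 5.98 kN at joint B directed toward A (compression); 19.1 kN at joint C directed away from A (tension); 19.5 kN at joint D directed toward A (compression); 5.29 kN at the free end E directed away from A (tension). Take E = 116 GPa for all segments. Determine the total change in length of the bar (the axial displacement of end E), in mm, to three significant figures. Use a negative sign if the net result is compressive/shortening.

0.0322 mm

Internal axial forces (sectioning from the free end, tension +): N_DE = 5.29 kN, N_CD = -14.21 kN, N_BC = 4.89 kN, N_AB = -1.09 kN.
A_AB = 656 mm².
A_BC = 1152 mm².
A_CD = 759.6 mm².
A_DE = 289.5 mm².
δ_AB = -1090·575/(656·116000) = -0.008237 mm
δ_BC = 4890·545/(1152·116000) = 0.01994 mm
δ_CD = -14210·243/(759.6·116000) = -0.03919 mm
δ_DE = 5290·379/(289.5·116000) = 0.0597 mm
δ = Σδ_i = 0.03221 mm.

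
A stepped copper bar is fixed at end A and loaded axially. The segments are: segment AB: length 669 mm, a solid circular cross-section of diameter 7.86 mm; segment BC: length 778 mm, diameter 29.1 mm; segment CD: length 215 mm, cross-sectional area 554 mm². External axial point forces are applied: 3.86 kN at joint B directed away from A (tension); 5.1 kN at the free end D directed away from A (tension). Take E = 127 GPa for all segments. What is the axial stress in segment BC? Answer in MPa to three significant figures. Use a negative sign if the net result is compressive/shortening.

7.67 MPa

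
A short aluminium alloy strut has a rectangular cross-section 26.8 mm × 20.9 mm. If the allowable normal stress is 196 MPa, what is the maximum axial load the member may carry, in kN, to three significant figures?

A = 560.1 mm².
P_max = σ_allow · A = 196 · 560.1 = 109800 N = 109.8 kN.

110 kN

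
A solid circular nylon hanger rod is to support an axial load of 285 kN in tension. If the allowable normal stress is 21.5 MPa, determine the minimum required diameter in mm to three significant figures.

130 mm

Required area A ≥ P/σ_allow = 285000/21.5 = 13260 mm².
For a solid circular section, d ≥ √(4A/π) = 129.9 mm.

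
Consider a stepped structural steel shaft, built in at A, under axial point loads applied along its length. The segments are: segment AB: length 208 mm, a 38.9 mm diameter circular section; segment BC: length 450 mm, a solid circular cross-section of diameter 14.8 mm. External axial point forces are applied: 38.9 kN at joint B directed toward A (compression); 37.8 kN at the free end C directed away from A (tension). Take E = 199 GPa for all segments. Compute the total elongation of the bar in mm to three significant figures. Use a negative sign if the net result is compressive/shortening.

Internal axial forces (sectioning from the free end, tension +): N_BC = 37.8 kN, N_AB = -1.1 kN.
A_AB = 1188 mm².
A_BC = 172 mm².
δ_AB = -1100·208/(1188·199000) = -0.0009674 mm
δ_BC = 37800·450/(172·199000) = 0.4969 mm
δ = Σδ_i = 0.4959 mm.

0.496 mm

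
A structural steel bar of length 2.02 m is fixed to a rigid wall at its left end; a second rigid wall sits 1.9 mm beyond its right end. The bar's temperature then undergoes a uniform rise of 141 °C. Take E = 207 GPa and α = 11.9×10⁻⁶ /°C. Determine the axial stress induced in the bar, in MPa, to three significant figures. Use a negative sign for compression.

-153 MPa

Free thermal expansion αLΔT = 11.9e-6 · 2020 · 141 = 3.389 mm.
The walls engage after the gap closes; constrained expansion = 3.389 − 1.9 = 1.489 mm.
The walls impose strain ε = −(1.489)/2020 = -7.3731e-04; σ = Eε = 207000 · -7.3731e-04 = -152.6 MPa.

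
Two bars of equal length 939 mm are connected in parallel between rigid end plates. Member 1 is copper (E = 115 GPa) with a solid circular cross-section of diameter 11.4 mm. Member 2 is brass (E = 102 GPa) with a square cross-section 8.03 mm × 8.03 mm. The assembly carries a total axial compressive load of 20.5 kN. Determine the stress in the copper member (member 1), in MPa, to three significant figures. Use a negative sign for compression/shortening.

-129 MPa

A_1 = 102.1 mm².
A_2 = 64.48 mm².
Equal strain + equilibrium ⇒ each member carries load in proportion to AE: A₁E₁ = 11740000 N, A₂E₂ = 6577000 N, ΣAE = 18320000 N.
σ₁ = P·E₁/ΣAE = -20500·115000/18320000 = -128.7 MPa.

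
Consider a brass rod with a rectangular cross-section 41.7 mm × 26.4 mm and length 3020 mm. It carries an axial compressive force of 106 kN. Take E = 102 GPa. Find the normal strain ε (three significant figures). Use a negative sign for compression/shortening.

-9.44e-04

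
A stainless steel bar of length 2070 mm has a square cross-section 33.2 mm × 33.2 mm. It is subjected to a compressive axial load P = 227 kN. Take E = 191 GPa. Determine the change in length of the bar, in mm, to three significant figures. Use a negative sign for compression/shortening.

-2.23 mm

A = 1102 mm².
δ_mech = NL/(AE) = -227000·2070/(1102·191000) = -2.232 mm.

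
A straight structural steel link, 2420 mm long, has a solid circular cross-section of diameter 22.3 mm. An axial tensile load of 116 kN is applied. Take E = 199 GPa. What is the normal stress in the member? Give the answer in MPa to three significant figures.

A = 390.6 mm².
σ = N/A = 116000/390.6 = 297 MPa.

297 MPa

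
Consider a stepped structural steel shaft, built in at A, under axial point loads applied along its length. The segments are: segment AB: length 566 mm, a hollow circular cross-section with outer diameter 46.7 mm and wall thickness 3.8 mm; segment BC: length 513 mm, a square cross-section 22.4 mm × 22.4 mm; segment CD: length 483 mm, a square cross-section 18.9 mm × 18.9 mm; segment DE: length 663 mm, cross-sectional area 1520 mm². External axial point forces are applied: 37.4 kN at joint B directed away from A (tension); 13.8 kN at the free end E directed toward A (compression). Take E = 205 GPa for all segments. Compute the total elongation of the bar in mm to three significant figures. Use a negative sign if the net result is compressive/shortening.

Internal axial forces (sectioning from the free end, tension +): N_DE = -13.8 kN, N_CD = -13.8 kN, N_BC = -13.8 kN, N_AB = 23.6 kN.
A_AB = 512.1 mm².
A_BC = 501.8 mm².
A_CD = 357.2 mm².
δ_AB = 23600·566/(512.1·205000) = 0.1272 mm
δ_BC = -13800·513/(501.8·205000) = -0.06883 mm
δ_CD = -13800·483/(357.2·205000) = -0.09102 mm
δ_DE = -13800·663/(1520·205000) = -0.02936 mm
δ = Σδ_i = -0.06198 mm.

-0.0620 mm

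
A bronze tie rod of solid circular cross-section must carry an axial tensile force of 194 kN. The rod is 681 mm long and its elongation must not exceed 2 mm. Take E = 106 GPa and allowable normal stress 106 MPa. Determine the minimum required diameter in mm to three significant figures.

Required area A ≥ P/σ_allow = 194000/106 = 1830 mm².
For a solid circular section, d ≥ √(4A/π) = 48.27 mm.
Elongation limit: A ≥ PL/(Eδ_allow) = 194000·681/(106000·2) = 623.2 mm² ⇒ d ≥ 28.17 mm.
The stress limit governs.

48.3 mm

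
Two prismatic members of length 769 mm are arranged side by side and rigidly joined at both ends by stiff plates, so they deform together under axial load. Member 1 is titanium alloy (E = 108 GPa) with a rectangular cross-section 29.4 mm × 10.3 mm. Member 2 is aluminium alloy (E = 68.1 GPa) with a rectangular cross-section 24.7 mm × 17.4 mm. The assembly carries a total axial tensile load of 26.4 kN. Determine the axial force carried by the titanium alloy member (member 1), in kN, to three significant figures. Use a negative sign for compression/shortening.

13.9 kN

A_1 = 302.8 mm².
A_2 = 429.8 mm².
Equal strain + equilibrium ⇒ each member carries load in proportion to AE: A₁E₁ = 32700000 N, A₂E₂ = 29270000 N, ΣAE = 61970000 N.
F₁ = P·A₁E₁/ΣAE = 26400·32700000/61970000 = 13930 N.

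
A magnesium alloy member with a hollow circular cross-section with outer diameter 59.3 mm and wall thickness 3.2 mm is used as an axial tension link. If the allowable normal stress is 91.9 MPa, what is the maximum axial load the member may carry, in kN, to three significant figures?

51.8 kN

A = 564 mm².
P_max = σ_allow · A = 91.9 · 564 = 51830 N = 51.83 kN.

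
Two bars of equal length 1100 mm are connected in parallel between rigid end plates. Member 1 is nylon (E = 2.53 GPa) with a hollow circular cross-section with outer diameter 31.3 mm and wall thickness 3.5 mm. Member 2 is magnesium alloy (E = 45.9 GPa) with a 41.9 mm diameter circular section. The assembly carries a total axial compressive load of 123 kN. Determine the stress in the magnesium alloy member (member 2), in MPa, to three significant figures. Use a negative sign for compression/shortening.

-88.1 MPa

A_1 = 305.7 mm².
A_2 = 1379 mm².
Equal strain + equilibrium ⇒ each member carries load in proportion to AE: A₁E₁ = 773400 N, A₂E₂ = 63290000 N, ΣAE = 64060000 N.
σ₂ = P·E₂/ΣAE = -123000·45900/64060000 = -88.13 MPa.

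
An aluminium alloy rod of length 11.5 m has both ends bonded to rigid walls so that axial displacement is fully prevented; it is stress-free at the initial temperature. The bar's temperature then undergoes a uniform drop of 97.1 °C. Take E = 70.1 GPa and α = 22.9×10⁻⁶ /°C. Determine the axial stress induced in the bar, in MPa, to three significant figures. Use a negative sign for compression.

Free thermal expansion αLΔT = 22.9e-6 · 11500 · -97.1 = -25.57 mm.
The walls impose strain ε = −(-25.57)/11500 = 2.2236e-03; σ = Eε = 70100 · 2.2236e-03 = 155.9 MPa.

156 MPa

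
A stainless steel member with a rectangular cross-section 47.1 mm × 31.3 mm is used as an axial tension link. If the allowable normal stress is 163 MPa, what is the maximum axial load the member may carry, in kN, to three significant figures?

240 kN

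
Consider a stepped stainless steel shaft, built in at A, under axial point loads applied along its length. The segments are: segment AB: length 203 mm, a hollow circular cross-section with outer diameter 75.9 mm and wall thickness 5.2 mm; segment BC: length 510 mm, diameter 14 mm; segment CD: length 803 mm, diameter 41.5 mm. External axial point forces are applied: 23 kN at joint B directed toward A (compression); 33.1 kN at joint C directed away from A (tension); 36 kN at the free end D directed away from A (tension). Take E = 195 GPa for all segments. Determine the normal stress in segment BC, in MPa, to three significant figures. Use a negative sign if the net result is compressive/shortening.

Internal axial forces (sectioning from the free end, tension +): N_CD = 36 kN, N_BC = 69.1 kN, N_AB = 46.1 kN.
A_BC = 153.9 mm².
σ_BC = N_BC/A_BC = 69100/153.9 = 448.9 MPa.

449 MPa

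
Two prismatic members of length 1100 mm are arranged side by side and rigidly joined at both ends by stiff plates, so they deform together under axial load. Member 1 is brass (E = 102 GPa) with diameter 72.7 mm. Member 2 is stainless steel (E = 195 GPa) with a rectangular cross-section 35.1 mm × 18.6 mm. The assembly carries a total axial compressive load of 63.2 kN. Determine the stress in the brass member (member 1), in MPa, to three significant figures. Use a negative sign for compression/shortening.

-11.7 MPa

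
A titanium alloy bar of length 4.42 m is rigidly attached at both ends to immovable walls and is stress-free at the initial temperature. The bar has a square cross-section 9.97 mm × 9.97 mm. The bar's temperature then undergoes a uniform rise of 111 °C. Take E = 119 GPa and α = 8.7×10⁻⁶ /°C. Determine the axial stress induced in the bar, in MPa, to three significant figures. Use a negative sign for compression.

-115 MPa

Free thermal expansion αLΔT = 8.7e-6 · 4420 · 111 = 4.268 mm.
The walls impose strain ε = −(4.268)/4420 = -9.6570e-04; σ = Eε = 119000 · -9.6570e-04 = -114.9 MPa.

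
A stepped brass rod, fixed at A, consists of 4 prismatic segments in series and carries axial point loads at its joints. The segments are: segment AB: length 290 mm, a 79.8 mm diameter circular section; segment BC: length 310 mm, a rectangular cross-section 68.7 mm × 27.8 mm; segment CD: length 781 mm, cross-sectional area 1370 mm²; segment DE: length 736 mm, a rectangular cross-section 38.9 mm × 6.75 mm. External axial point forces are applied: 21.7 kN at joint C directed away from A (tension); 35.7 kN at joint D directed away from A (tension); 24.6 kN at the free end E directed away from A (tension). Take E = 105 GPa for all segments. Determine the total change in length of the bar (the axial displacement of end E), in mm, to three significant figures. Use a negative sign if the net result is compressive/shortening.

Internal axial forces (sectioning from the free end, tension +): N_DE = 24.6 kN, N_CD = 60.3 kN, N_BC = 82 kN, N_AB = 82 kN.
A_AB = 5001 mm².
A_BC = 1910 mm².
A_DE = 262.6 mm².
δ_AB = 82000·290/(5001·105000) = 0.04528 mm
δ_BC = 82000·310/(1910·105000) = 0.1268 mm
δ_CD = 60300·781/(1370·105000) = 0.3274 mm
δ_DE = 24600·736/(262.6·105000) = 0.6567 mm
δ = Σδ_i = 1.156 mm.

1.16 mm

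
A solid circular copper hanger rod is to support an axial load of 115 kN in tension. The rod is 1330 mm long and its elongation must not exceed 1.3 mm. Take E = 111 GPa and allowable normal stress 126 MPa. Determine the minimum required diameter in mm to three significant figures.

Required area A ≥ P/σ_allow = 115000/126 = 912.7 mm².
For a solid circular section, d ≥ √(4A/π) = 34.09 mm.
Elongation limit: A ≥ PL/(Eδ_allow) = 115000·1330/(111000·1.3) = 1060 mm² ⇒ d ≥ 36.74 mm.
The elongation limit governs.

36.7 mm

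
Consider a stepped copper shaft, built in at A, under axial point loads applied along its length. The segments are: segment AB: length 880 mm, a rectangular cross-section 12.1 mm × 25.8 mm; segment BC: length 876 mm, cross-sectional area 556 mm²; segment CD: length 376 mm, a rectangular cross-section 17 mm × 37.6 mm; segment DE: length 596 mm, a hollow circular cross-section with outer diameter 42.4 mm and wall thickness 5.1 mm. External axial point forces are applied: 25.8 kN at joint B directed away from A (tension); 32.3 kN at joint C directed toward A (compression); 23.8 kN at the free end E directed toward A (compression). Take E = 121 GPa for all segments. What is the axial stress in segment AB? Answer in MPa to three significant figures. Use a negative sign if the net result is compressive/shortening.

Internal axial forces (sectioning from the free end, tension +): N_DE = -23.8 kN, N_CD = -23.8 kN, N_BC = -56.1 kN, N_AB = -30.3 kN.
A_AB = 312.2 mm².
σ_AB = N_AB/A_AB = -30300/312.2 = -97.06 MPa.

-97.1 MPa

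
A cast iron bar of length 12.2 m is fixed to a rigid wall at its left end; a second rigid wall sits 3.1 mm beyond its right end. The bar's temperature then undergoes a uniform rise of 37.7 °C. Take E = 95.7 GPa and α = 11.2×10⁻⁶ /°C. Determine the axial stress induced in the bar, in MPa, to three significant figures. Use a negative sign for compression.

-16.1 MPa

Free thermal expansion αLΔT = 11.2e-6 · 12200 · 37.7 = 5.151 mm.
The walls engage after the gap closes; constrained expansion = 5.151 − 3.1 = 2.051 mm.
The walls impose strain ε = −(2.051)/12200 = -1.6814e-04; σ = Eε = 95700 · -1.6814e-04 = -16.09 MPa.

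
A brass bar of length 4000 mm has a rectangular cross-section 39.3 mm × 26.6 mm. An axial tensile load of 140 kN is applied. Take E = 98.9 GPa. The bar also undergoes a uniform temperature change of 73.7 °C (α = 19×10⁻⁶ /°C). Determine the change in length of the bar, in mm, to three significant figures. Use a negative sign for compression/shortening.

11.0 mm

A = 1045 mm².
δ_mech = NL/(AE) = 140000·4000/(1045·98900) = 5.416 mm.
δ_thermal = αLΔT = 19e-6·4000·73.7 = 5.601 mm.
δ = δ_mech + δ_thermal = 11.02 mm.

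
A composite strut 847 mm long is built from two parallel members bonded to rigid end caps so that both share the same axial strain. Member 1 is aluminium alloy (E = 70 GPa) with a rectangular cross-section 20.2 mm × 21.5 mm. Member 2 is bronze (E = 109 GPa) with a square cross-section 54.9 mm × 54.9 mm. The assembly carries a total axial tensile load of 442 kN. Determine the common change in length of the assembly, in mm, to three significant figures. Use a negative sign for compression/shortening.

A_1 = 434.3 mm².
A_2 = 3014 mm².
Equal strain + equilibrium ⇒ each member carries load in proportion to AE: A₁E₁ = 30400000 N, A₂E₂ = 328500000 N, ΣAE = 358900000 N.
δ = PL/ΣAE = 442000·847/358900000 = 1.043 mm.

1.04 mm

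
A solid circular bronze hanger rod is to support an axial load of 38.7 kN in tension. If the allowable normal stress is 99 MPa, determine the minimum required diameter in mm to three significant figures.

Required area A ≥ P/σ_allow = 38700/99 = 390.9 mm².
For a solid circular section, d ≥ √(4A/π) = 22.31 mm.

22.3 mm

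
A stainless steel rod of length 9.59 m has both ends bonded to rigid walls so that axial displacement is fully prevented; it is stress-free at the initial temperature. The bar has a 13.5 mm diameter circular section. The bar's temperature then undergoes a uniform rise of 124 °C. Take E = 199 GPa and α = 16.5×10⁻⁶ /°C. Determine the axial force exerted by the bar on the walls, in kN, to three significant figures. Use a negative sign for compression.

-58.3 kN

Free thermal expansion αLΔT = 16.5e-6 · 9590 · 124 = 19.62 mm.
The walls impose strain ε = −(19.62)/9590 = -2.0460e-03; σ = Eε = 199000 · -2.0460e-03 = -407.2 MPa.
Wall reaction R = σ·A = -407.2·143.1 = -58280 N = -58.28 kN.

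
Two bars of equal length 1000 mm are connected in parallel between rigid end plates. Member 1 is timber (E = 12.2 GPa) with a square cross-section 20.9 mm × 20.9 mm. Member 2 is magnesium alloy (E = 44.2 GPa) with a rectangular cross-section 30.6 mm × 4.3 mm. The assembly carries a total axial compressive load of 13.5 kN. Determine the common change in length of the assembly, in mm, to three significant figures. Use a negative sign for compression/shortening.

-1.21 mm

A_1 = 436.8 mm².
A_2 = 131.6 mm².
Equal strain + equilibrium ⇒ each member carries load in proportion to AE: A₁E₁ = 5329000 N, A₂E₂ = 5816000 N, ΣAE = 11140000 N.
δ = PL/ΣAE = -13500·1000/11140000 = -1.211 mm.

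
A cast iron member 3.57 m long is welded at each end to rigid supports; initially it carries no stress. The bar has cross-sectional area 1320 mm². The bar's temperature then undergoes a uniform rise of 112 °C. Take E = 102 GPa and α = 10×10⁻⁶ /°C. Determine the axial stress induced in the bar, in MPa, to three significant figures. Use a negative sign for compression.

Free thermal expansion αLΔT = 10e-6 · 3570 · 112 = 3.998 mm.
The walls impose strain ε = −(3.998)/3570 = -1.1200e-03; σ = Eε = 102000 · -1.1200e-03 = -114.2 MPa.

-114 MPa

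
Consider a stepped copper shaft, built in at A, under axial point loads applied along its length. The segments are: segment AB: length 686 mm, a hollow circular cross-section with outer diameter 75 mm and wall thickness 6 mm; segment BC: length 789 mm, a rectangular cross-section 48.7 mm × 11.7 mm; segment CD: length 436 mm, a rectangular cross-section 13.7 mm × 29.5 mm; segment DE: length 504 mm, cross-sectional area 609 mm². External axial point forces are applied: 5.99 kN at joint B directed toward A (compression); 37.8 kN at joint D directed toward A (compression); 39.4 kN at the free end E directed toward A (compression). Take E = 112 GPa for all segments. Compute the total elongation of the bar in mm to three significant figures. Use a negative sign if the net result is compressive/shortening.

-2.38 mm

Internal axial forces (sectioning from the free end, tension +): N_DE = -39.4 kN, N_CD = -77.2 kN, N_BC = -77.2 kN, N_AB = -83.19 kN.
A_AB = 1301 mm².
A_BC = 569.8 mm².
A_CD = 404.1 mm².
δ_AB = -83190·686/(1301·112000) = -0.3918 mm
δ_BC = -77200·789/(569.8·112000) = -0.9545 mm
δ_CD = -77200·436/(404.1·112000) = -0.7436 mm
δ_DE = -39400·504/(609·112000) = -0.2911 mm
δ = Σδ_i = -2.381 mm.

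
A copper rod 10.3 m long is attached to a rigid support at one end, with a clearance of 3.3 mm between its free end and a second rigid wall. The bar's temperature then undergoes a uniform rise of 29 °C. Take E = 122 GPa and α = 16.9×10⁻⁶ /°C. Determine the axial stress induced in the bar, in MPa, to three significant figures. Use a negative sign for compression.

-20.7 MPa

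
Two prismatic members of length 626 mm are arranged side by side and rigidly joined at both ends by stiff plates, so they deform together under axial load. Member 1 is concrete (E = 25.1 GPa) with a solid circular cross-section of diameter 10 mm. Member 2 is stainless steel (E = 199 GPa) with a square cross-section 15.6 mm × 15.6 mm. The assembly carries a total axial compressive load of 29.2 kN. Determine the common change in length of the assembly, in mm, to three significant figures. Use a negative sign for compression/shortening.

-0.363 mm

A_1 = 78.54 mm².
A_2 = 243.4 mm².
Equal strain + equilibrium ⇒ each member carries load in proportion to AE: A₁E₁ = 1971000 N, A₂E₂ = 48430000 N, ΣAE = 50400000 N.
δ = PL/ΣAE = -29200·626/50400000 = -0.3627 mm.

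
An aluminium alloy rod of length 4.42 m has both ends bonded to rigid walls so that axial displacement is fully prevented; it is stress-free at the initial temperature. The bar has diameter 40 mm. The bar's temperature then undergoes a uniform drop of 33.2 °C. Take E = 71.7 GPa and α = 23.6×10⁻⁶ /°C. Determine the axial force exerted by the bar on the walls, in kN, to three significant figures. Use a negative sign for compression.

Free thermal expansion αLΔT = 23.6e-6 · 4420 · -33.2 = -3.463 mm.
The walls impose strain ε = −(-3.463)/4420 = 7.8352e-04; σ = Eε = 71700 · 7.8352e-04 = 56.18 MPa.
Wall reaction R = σ·A = 56.18·1257 = 70600 N = 70.6 kN.

70.6 kN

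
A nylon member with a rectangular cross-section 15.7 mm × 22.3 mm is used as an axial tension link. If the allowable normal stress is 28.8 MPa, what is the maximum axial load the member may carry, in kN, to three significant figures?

A = 350.1 mm².
P_max = σ_allow · A = 28.8 · 350.1 = 10080 N = 10.08 kN.

10.1 kN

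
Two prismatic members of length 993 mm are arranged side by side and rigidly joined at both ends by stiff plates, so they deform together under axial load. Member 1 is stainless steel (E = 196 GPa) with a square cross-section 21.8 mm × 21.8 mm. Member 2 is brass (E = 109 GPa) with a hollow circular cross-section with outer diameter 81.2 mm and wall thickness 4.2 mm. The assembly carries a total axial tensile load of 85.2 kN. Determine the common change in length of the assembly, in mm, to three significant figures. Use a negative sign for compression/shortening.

0.415 mm

A_1 = 475.2 mm².
A_2 = 1016 mm².
Equal strain + equilibrium ⇒ each member carries load in proportion to AE: A₁E₁ = 93150000 N, A₂E₂ = 110700000 N, ΣAE = 203900000 N.
δ = PL/ΣAE = 85200·993/203900000 = 0.4149 mm.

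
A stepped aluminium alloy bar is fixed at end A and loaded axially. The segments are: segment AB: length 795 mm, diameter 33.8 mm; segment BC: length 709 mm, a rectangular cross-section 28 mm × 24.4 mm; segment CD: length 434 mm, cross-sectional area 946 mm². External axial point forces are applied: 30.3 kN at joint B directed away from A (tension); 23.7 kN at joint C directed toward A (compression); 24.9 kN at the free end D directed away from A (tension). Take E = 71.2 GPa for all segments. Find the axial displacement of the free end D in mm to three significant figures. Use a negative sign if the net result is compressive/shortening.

Internal axial forces (sectioning from the free end, tension +): N_CD = 24.9 kN, N_BC = 1.2 kN, N_AB = 31.5 kN.
A_AB = 897.3 mm².
A_BC = 683.2 mm².
δ_AB = 31500·795/(897.3·71200) = 0.392 mm
δ_BC = 1200·709/(683.2·71200) = 0.01749 mm
δ_CD = 24900·434/(946·71200) = 0.1604 mm
δ = Σδ_i = 0.5699 mm.

0.570 mm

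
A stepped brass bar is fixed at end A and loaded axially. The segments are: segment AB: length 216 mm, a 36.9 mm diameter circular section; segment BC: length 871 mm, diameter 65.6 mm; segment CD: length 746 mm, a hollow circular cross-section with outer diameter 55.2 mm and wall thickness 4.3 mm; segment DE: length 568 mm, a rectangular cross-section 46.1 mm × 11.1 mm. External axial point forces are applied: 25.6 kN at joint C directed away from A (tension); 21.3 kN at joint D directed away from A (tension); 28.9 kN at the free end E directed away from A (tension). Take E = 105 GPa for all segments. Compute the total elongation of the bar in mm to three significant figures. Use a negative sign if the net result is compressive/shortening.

Internal axial forces (sectioning from the free end, tension +): N_DE = 28.9 kN, N_CD = 50.2 kN, N_BC = 75.8 kN, N_AB = 75.8 kN.
A_AB = 1069 mm².
A_BC = 3380 mm².
A_CD = 687.6 mm².
A_DE = 511.7 mm².
δ_AB = 75800·216/(1069·105000) = 0.1458 mm
δ_BC = 75800·871/(3380·105000) = 0.186 mm
δ_CD = 50200·746/(687.6·105000) = 0.5187 mm
δ_DE = 28900·568/(511.7·105000) = 0.3055 mm
δ = Σδ_i = 1.156 mm.

1.16 mm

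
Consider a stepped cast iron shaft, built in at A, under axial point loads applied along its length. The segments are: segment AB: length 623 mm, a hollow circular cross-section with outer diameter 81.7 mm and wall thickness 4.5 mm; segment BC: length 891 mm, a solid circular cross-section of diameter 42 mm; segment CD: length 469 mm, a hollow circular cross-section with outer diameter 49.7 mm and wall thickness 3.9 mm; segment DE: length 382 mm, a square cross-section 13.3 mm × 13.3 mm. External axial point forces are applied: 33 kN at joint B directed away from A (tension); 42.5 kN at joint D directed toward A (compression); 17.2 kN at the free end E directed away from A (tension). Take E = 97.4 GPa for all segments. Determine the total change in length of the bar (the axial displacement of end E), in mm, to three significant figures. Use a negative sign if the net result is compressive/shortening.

Internal axial forces (sectioning from the free end, tension +): N_DE = 17.2 kN, N_CD = -25.3 kN, N_BC = -25.3 kN, N_AB = 7.7 kN.
A_AB = 1091 mm².
A_BC = 1385 mm².
A_CD = 561.2 mm².
A_DE = 176.9 mm².
δ_AB = 7700·623/(1091·97400) = 0.04513 mm
δ_BC = -25300·891/(1385·97400) = -0.1671 mm
δ_CD = -25300·469/(561.2·97400) = -0.2171 mm
δ_DE = 17200·382/(176.9·97400) = 0.3814 mm
δ = Σδ_i = 0.04233 mm.

0.0423 mm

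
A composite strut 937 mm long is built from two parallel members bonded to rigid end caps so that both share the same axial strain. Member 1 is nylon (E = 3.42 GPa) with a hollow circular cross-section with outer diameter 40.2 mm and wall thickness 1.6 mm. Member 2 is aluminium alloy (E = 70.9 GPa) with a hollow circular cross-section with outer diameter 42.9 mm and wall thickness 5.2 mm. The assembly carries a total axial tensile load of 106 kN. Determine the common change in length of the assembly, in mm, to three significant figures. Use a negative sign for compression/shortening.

A_1 = 194 mm².
A_2 = 615.9 mm².
Equal strain + equilibrium ⇒ each member carries load in proportion to AE: A₁E₁ = 663600 N, A₂E₂ = 43670000 N, ΣAE = 44330000 N.
δ = PL/ΣAE = 106000·937/44330000 = 2.241 mm.

2.24 mm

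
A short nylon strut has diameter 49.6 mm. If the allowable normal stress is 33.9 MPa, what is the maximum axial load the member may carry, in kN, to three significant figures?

65.5 kN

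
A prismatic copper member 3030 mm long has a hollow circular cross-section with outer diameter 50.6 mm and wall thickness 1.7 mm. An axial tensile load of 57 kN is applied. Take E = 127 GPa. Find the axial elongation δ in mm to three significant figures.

5.21 mm

A = 261.2 mm².
δ_mech = NL/(AE) = 57000·3030/(261.2·127000) = 5.207 mm.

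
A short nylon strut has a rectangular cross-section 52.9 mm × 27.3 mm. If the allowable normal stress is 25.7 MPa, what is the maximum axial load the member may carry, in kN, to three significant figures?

A = 1444 mm².
P_max = σ_allow · A = 25.7 · 1444 = 37120 N = 37.12 kN.

37.1 kN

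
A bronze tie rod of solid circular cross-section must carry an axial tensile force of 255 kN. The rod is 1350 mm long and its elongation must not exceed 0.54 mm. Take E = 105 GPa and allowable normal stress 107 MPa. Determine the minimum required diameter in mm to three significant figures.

87.9 mm

Required area A ≥ P/σ_allow = 255000/107 = 2383 mm².
For a solid circular section, d ≥ √(4A/π) = 55.08 mm.
Elongation limit: A ≥ PL/(Eδ_allow) = 255000·1350/(105000·0.54) = 6071 mm² ⇒ d ≥ 87.92 mm.
The elongation limit governs.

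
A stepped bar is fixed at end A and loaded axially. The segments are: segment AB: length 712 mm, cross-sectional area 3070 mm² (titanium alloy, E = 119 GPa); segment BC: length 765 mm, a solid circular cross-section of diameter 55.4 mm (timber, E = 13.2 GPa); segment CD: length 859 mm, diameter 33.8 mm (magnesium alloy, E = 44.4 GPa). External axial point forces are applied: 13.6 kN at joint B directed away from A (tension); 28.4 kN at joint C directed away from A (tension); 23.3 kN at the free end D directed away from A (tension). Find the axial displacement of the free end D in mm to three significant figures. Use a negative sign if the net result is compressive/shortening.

Internal axial forces (sectioning from the free end, tension +): N_CD = 23.3 kN, N_BC = 51.7 kN, N_AB = 65.3 kN.
A_BC = 2411 mm².
A_CD = 897.3 mm².
δ_AB = 65300·712/(3070·119000) = 0.1273 mm
δ_BC = 51700·765/(2411·13200) = 1.243 mm
δ_CD = 23300·859/(897.3·44400) = 0.5024 mm
δ = Σδ_i = 1.873 mm.

1.87 mm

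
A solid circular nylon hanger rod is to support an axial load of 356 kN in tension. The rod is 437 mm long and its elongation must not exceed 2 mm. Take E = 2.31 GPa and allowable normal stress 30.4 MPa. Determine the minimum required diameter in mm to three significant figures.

Required area A ≥ P/σ_allow = 356000/30.4 = 11710 mm².
For a solid circular section, d ≥ √(4A/π) = 122.1 mm.
Elongation limit: A ≥ PL/(Eδ_allow) = 356000·437/(2310·2) = 33670 mm² ⇒ d ≥ 207.1 mm.
The elongation limit governs.

207 mm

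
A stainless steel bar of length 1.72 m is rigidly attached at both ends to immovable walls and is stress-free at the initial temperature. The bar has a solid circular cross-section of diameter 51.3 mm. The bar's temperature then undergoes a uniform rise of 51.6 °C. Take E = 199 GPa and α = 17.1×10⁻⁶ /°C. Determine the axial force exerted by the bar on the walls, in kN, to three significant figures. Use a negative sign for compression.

Free thermal expansion αLΔT = 17.1e-6 · 1720 · 51.6 = 1.518 mm.
The walls impose strain ε = −(1.518)/1720 = -8.8236e-04; σ = Eε = 199000 · -8.8236e-04 = -175.6 MPa.
Wall reaction R = σ·A = -175.6·2067 = -362900 N = -362.9 kN.

-363 kN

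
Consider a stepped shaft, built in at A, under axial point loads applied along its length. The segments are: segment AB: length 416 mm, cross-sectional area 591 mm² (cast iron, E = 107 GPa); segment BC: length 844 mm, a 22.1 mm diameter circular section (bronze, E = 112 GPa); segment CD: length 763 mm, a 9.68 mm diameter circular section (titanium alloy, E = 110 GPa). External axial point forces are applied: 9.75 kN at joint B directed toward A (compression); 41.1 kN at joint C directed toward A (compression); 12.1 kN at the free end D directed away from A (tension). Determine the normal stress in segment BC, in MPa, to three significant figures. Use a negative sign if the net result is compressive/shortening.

Internal axial forces (sectioning from the free end, tension +): N_CD = 12.1 kN, N_BC = -29 kN, N_AB = -38.75 kN.
A_BC = 383.6 mm².
σ_BC = N_BC/A_BC = -29000/383.6 = -75.6 MPa.

-75.6 MPa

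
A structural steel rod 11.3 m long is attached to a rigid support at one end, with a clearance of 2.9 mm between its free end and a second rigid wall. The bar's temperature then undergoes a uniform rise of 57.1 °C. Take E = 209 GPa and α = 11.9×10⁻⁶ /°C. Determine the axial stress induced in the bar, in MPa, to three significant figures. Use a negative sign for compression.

-88.4 MPa

Free thermal expansion αLΔT = 11.9e-6 · 11300 · 57.1 = 7.678 mm.
The walls engage after the gap closes; constrained expansion = 7.678 − 2.9 = 4.778 mm.
The walls impose strain ε = −(4.778)/11300 = -4.2285e-04; σ = Eε = 209000 · -4.2285e-04 = -88.38 MPa.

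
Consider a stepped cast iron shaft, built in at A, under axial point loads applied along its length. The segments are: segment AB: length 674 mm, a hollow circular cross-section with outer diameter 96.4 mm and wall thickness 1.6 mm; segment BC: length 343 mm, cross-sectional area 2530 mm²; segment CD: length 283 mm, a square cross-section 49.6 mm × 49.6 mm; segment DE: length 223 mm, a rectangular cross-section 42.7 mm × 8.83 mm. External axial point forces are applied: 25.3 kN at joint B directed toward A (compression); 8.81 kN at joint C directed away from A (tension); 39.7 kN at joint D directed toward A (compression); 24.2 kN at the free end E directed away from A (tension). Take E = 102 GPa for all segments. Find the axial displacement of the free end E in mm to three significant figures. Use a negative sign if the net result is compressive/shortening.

Internal axial forces (sectioning from the free end, tension +): N_DE = 24.2 kN, N_CD = -15.5 kN, N_BC = -6.69 kN, N_AB = -31.99 kN.
A_AB = 476.5 mm².
A_CD = 2460 mm².
A_DE = 377 mm².
δ_AB = -31990·674/(476.5·102000) = -0.4436 mm
δ_BC = -6690·343/(2530·102000) = -0.008892 mm
δ_CD = -15500·283/(2460·102000) = -0.01748 mm
δ_DE = 24200·223/(377·102000) = 0.1403 mm
δ = Σδ_i = -0.3297 mm.

-0.330 mm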